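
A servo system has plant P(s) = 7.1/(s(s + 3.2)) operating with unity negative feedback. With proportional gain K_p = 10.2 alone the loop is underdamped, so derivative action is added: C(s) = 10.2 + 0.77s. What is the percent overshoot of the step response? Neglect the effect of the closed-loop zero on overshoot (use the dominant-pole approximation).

Forward path: (10.2 + 0.77s)·7.1/(s(s+3.2)). The closed-loop characteristic equation is s² + (3.2 + 7.1·0.77)s + 7.1·10.2 = 0.
That is s² + 8.667s + 72.42 = 0, so ω_n = 8.51 rad/s and ζ = 8.667/(2·8.51) = 0.5092.
%OS = 100·exp(−πζ/√(1−ζ²)) = 15.6%.

15.6%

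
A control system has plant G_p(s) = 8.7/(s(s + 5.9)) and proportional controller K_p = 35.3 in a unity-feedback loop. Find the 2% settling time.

The closed-loop denominator s² + 5.9s + 307.1 gives ω_n = √307.1 = 17.52 and ζ = 5.9/(2ω_n) = 0.1683.
2% settling time T_s ≈ 4/(ζω_n) = 4/2.95 = 1.36 s.

T_s ≈ 1.36 s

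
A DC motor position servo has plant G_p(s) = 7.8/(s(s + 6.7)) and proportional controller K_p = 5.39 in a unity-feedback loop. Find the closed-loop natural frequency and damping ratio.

ω_n = 6.48 rad/s, ζ = 0.517

With unity feedback the closed-loop characteristic equation is s² + 6.7s + 5.39·7.8 = s² + 6.7s + 42.04 = 0.
Matching s² + 2ζω_n s + ω_n²: ω_n = √42.04 = 6.484 rad/s and 2ζω_n = 6.7, so ζ = 6.7/(2·6.484) = 0.517.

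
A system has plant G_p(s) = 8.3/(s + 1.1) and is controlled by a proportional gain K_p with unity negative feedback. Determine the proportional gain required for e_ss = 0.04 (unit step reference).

K_p = 3.18

For a type-0 loop with proportional control, e_ss = 1/(1 + K_p·G_p(0)).
G_p(0) = 7.545. Require 1/(1 + K_p·7.545) = 0.04, so 1 + 7.545·K_p = 25.
K_p = (25 − 1)/7.545 = 3.18.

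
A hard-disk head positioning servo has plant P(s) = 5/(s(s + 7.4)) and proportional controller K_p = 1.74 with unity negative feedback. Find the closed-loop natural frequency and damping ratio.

ω_n = 2.95 rad/s, ζ = 1.25

The closed-loop denominator is s(s+7.4) + 1.74·5 = s² + 7.4s + 8.7.
So ω_n² = 8.7 ⇒ ω_n = 2.95 rad/s, and ζ = 7.4/(2ω_n) = 1.25.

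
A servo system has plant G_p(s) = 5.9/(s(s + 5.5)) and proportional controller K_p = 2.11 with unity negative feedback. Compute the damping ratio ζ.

1 + K_p·G_p(s) = 0 gives s² + 5.5s + 12.45 = 0.
Matching s² + 2ζω_n s + ω_n²: ω_n = √12.45 = 3.528 rad/s and 2ζω_n = 5.5, so ζ = 5.5/(2·3.528) = 0.779.

ζ = 0.779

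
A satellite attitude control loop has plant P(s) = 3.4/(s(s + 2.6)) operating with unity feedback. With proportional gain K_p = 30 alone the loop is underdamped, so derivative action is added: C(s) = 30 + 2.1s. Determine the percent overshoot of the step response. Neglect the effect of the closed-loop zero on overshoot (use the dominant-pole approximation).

Forward path: (30 + 2.1s)·3.4/(s(s+2.6)). The closed-loop characteristic equation is s² + (2.6 + 3.4·2.1)s + 3.4·30 = 0.
That is s² + 9.74s + 102 = 0, so ω_n = 10.1 rad/s and ζ = 9.74/(2·10.1) = 0.4822.
%OS = 100·exp(−πζ/√(1−ζ²)) = 17.7%.

17.7%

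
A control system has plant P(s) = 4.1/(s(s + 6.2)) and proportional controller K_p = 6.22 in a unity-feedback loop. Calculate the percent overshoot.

From 1 + K_pP(s) = 0: s² + 6.2s + 25.5 = 0 ⇒ ω_n = 5.05, ζ = 0.6139.
%OS = 100·exp(−πζ/√(1−ζ²)) = 100·exp(−π·0.6139/√0.6232) = 8.69%.

8.69%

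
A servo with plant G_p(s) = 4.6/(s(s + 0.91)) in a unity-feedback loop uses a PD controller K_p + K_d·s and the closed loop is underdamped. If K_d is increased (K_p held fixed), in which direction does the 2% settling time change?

decrease

Characteristic equation s² + (0.91 + 4.6K_d)s + 4.6K_p = 0: raising K_d increases ζω_n = (0.91+4.6K_d)/2 while the loop stays underdamped, so T_s ≈ 4/(ζω_n) decreases.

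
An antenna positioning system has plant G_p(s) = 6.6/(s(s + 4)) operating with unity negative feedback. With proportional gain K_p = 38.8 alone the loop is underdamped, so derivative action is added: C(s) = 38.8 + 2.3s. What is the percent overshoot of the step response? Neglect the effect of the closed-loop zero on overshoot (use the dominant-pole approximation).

Forward path: (38.8 + 2.3s)·6.6/(s(s+4)). The closed-loop characteristic equation is s² + (4 + 6.6·2.3)s + 6.6·38.8 = 0.
That is s² + 19.18s + 256.1 = 0, so ω_n = 16 rad/s and ζ = 19.18/(2·16) = 0.5993.
%OS = 100·exp(−πζ/√(1−ζ²)) = 9.52%.

9.52%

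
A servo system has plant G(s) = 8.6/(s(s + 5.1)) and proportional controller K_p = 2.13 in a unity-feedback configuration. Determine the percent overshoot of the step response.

The closed-loop denominator s² + 5.1s + 18.32 gives ω_n = √18.32 = 4.28 and ζ = 5.1/(2ω_n) = 0.5958.
%OS = 100·exp(−πζ/√(1−ζ²)) = 100·exp(−π·0.5958/√0.645) = 9.72%.

9.72%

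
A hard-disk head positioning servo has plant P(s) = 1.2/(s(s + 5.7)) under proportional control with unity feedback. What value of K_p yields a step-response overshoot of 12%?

K_p = 21.6

From %OS = 100·exp(−πζ/√(1−ζ²)) = 12%, ζ = −ln(0.12)/√(π²+ln²(0.12)) = 0.5594.
Characteristic equation s² + 5.7s + 1.2K_p = 0 gives ζ = 5.7/(2√(1.2K_p)).
Setting ζ = 0.5594: √(1.2K_p) = 5.7/(2·0.5594) = 5.095, so K_p = 25.95/1.2 = 21.6.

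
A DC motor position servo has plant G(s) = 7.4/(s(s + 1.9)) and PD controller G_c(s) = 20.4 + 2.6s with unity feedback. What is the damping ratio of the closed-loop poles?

Forward path: (20.4 + 2.6s)·7.4/(s(s+1.9)). The closed-loop characteristic equation is s² + (1.9 + 7.4·2.6)s + 7.4·20.4 = 0.
That is s² + 21.14s + 151 = 0, so ω_n = 12.29 rad/s and ζ = 21.14/(2·12.29) = 0.8603.

ζ = 0.86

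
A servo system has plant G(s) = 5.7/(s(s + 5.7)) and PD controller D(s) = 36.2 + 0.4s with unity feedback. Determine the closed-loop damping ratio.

Forward path: (36.2 + 0.4s)·5.7/(s(s+5.7)). The closed-loop characteristic equation is s² + (5.7 + 5.7·0.4)s + 5.7·36.2 = 0.
That is s² + 7.98s + 206.3 = 0, so ω_n = 14.36 rad/s and ζ = 7.98/(2·14.36) = 0.2778.

ζ = 0.278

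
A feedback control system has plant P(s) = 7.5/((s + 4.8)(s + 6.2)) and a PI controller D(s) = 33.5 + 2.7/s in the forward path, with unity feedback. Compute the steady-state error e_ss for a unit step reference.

0

The open loop D(s)P(s) has a pole at the origin (type 1), so the static position error constant is infinite and e_ss = 1/(1+∞) = 0.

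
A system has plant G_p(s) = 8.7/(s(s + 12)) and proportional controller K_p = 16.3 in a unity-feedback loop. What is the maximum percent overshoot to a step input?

16%

From 1 + K_pG_p(s) = 0: s² + 12s + 141.8 = 0 ⇒ ω_n = 11.91, ζ = 0.5038.
%OS = 100·exp(−πζ/√(1−ζ²)) = 100·exp(−π·0.5038/√0.7461) = 16%.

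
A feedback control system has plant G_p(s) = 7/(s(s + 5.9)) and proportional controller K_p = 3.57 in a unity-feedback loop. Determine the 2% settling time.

T_s ≈ 1.36 s

From 1 + K_pG_p(s) = 0: s² + 5.9s + 24.99 = 0 ⇒ ω_n = 4.999, ζ = 0.5901.
2% settling time T_s ≈ 4/(ζω_n) = 4/2.95 = 1.36 s.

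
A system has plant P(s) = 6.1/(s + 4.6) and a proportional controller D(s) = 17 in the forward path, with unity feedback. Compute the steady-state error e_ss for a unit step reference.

The loop is type 0. Static position error constant K_pos = D(0)·P(0) = 17·1.326 = 22.54.
Steady-state error to a unit step: e_ss = 1/(1+K_pos) = 1/23.54 = 0.0425.

0.0425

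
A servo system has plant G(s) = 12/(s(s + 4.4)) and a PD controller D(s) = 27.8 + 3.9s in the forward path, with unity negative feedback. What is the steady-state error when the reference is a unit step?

The open loop D(s)G(s) has a pole at the origin (type 1), so the static position error constant is infinite and e_ss = 1/(1+∞) = 0.

0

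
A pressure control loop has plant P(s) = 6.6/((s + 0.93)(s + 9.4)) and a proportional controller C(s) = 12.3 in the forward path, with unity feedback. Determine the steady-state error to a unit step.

0.0972

The loop is type 0. Static position error constant K_pos = C(0)·P(0) = 12.3·0.755 = 9.286.
Steady-state error to a unit step: e_ss = 1/(1+K_pos) = 1/10.29 = 0.0972.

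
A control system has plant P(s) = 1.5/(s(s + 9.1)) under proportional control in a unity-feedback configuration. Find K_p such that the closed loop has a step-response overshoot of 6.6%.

From %OS = 100·exp(−πζ/√(1−ζ²)) = 6.6%, ζ = −ln(0.066)/√(π²+ln²(0.066)) = 0.6543.
Characteristic equation s² + 9.1s + 1.5K_p = 0 gives ζ = 9.1/(2√(1.5K_p)).
Setting ζ = 0.6543: √(1.5K_p) = 9.1/(2·0.6543) = 6.954, so K_p = 48.36/1.5 = 32.2.

K_p = 32.2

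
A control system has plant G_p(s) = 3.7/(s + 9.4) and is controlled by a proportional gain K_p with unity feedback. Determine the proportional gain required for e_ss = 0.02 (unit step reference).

K_p = 124

The loop is type 0, so e_ss(step) = 1/(1 + K_pos) with K_pos = K_p·G_p(0).
G_p(0) = 0.3936. Require 1/(1 + K_p·0.3936) = 0.02, so 1 + 0.3936·K_p = 50.
K_p = (50 − 1)/0.3936 = 124.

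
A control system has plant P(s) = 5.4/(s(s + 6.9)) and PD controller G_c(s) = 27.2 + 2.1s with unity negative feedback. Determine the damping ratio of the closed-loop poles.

Forward path: (27.2 + 2.1s)·5.4/(s(s+6.9)). The closed-loop characteristic equation is s² + (6.9 + 5.4·2.1)s + 5.4·27.2 = 0.
That is s² + 18.24s + 146.9 = 0, so ω_n = 12.12 rad/s and ζ = 18.24/(2·12.12) = 0.7525.

ζ = 0.753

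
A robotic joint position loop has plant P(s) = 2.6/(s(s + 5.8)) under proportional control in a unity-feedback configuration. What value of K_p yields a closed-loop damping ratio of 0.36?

Closed-loop characteristic equation: s² + 5.8s + K_p·2.6 = 0.
So ω_n = √(2.6K_p) and 2ζω_n = 5.8, giving ζ = 5.8/(2√(2.6K_p)).
Setting ζ = 0.36: √(2.6K_p) = 5.8/(2·0.36) = 8.056, so K_p = 64.89/2.6 = 25.

K_p = 25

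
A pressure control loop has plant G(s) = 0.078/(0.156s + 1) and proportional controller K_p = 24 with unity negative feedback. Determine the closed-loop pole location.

s = -18.41

Closed loop: T(s) = K_p·G/(1+K_p·G) = 1.872/(0.156s + 1 + 1.872), with pole at s = −(1 + 1.872)/0.156 = −18.41.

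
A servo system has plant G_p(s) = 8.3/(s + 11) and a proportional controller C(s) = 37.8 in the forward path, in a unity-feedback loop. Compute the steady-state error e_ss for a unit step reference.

The loop is type 0. Static position error constant K_pos = C(0)·G_p(0) = 37.8·0.7545 = 28.52.
Steady-state error to a unit step: e_ss = 1/(1+K_pos) = 1/29.52 = 0.0339.

0.0339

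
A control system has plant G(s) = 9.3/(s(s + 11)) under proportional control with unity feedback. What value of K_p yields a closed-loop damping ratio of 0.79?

K_p = 5.21

Closed-loop characteristic equation: s² + 11s + K_p·9.3 = 0.
So ω_n = √(9.3K_p) and 2ζω_n = 11, giving ζ = 11/(2√(9.3K_p)).
Setting ζ = 0.79: √(9.3K_p) = 11/(2·0.79) = 6.962, so K_p = 48.47/9.3 = 5.21.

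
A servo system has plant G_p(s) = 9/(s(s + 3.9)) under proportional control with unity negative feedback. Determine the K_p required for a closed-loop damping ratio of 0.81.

Closed-loop characteristic equation: s² + 3.9s + K_p·9 = 0.
So ω_n = √(9K_p) and 2ζω_n = 3.9, giving ζ = 3.9/(2√(9K_p)).
Setting ζ = 0.81: √(9K_p) = 3.9/(2·0.81) = 2.407, so K_p = 5.796/9 = 0.644.

K_p = 0.644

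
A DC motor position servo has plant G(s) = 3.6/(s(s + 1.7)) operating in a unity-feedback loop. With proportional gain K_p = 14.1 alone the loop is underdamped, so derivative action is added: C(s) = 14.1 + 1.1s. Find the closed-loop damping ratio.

ζ = 0.397

Forward path: (14.1 + 1.1s)·3.6/(s(s+1.7)). The closed-loop characteristic equation is s² + (1.7 + 3.6·1.1)s + 3.6·14.1 = 0.
That is s² + 5.66s + 50.76 = 0, so ω_n = 7.125 rad/s and ζ = 5.66/(2·7.125) = 0.3972.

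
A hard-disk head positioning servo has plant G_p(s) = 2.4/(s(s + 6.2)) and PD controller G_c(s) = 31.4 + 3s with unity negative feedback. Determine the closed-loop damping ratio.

Forward path: (31.4 + 3s)·2.4/(s(s+6.2)). The closed-loop characteristic equation is s² + (6.2 + 2.4·3)s + 2.4·31.4 = 0.
That is s² + 13.4s + 75.36 = 0, so ω_n = 8.681 rad/s and ζ = 13.4/(2·8.681) = 0.7718.

ζ = 0.772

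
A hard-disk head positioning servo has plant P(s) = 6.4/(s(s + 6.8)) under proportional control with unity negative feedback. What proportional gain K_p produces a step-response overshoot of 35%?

K_p = 18

From %OS = 100·exp(−πζ/√(1−ζ²)) = 35%, ζ = −ln(0.35)/√(π²+ln²(0.35)) = 0.3169.
Characteristic equation s² + 6.8s + 6.4K_p = 0 gives ζ = 6.8/(2√(6.4K_p)).
Setting ζ = 0.3169: √(6.4K_p) = 6.8/(2·0.3169) = 10.73, so K_p = 115.1/6.4 = 18.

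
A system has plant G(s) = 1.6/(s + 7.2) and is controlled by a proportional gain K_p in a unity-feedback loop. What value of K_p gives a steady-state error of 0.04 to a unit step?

K_p = 108

For a type-0 loop with proportional control, e_ss = 1/(1 + K_p·G(0)).
G(0) = 0.2222. Require 1/(1 + K_p·0.2222) = 0.04, so 1 + 0.2222·K_p = 25.
K_p = (25 − 1)/0.2222 = 108.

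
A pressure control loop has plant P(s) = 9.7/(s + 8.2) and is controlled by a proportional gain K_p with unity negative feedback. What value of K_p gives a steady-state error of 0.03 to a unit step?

For a type-0 loop with proportional control, e_ss = 1/(1 + K_p·P(0)).
P(0) = 1.183. Require 1/(1 + K_p·1.183) = 0.03, so 1 + 1.183·K_p = 33.33.
K_p = (33.33 − 1)/1.183 = 27.3.

K_p = 27.3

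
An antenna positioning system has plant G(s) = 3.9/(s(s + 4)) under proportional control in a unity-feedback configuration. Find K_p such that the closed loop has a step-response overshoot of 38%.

K_p = 11.8

From %OS = 100·exp(−πζ/√(1−ζ²)) = 38%, ζ = −ln(0.38)/√(π²+ln²(0.38)) = 0.2943.
Characteristic equation s² + 4s + 3.9K_p = 0 gives ζ = 4/(2√(3.9K_p)).
Setting ζ = 0.2943: √(3.9K_p) = 4/(2·0.2943) = 6.795, so K_p = 46.17/3.9 = 11.8.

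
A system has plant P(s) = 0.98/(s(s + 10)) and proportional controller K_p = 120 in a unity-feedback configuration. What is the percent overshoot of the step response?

The closed-loop denominator s² + 10s + 117.6 gives ω_n = √117.6 = 10.84 and ζ = 10/(2ω_n) = 0.4611.
%OS = 100·exp(−πζ/√(1−ζ²)) = 100·exp(−π·0.4611/√0.7874) = 19.5%.

19.5%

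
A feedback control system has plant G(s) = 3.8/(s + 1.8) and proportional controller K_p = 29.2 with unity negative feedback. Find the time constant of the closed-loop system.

τ = 0.00887 s

Closed-loop transfer function: T(s) = K_p·G(s)/(1 + K_p·G(s)) = 111/(s + 1.8 + 111) = 111/(s + 112.8).
Time constant τ = 1/112.8 = 0.00887 s.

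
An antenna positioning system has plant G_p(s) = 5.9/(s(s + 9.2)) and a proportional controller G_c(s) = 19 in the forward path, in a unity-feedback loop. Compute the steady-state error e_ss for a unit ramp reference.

The loop has one pole at the origin (type 1). Velocity error constant K_v = lim_{s→0} s·G_c(s)G_p(s) = 19·5.9/9.2 = 12.18.
Steady-state error to a unit ramp: e_ss = 1/K_v = 0.0821.

0.0821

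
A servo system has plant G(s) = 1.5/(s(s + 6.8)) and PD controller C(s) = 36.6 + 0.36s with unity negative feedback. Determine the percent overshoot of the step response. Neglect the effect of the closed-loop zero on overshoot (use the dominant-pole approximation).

Forward path: (36.6 + 0.36s)·1.5/(s(s+6.8)). The closed-loop characteristic equation is s² + (6.8 + 1.5·0.36)s + 1.5·36.6 = 0.
That is s² + 7.34s + 54.9 = 0, so ω_n = 7.409 rad/s and ζ = 7.34/(2·7.409) = 0.4953.
%OS = 100·exp(−πζ/√(1−ζ²)) = 16.7%.

16.7%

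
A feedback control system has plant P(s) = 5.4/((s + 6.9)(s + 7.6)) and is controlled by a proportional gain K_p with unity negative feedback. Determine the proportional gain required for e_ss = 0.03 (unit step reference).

For a type-0 loop with proportional control, e_ss = 1/(1 + K_p·P(0)).
P(0) = 0.103. Require 1/(1 + K_p·0.103) = 0.03, so 1 + 0.103·K_p = 33.33.
K_p = (33.33 − 1)/0.103 = 314.

K_p = 314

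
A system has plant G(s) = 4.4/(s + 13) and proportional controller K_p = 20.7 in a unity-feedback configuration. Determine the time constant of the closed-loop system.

τ = 0.00961 s

Closed-loop transfer function: T(s) = K_p·G(s)/(1 + K_p·G(s)) = 91.08/(s + 13 + 91.08) = 91.08/(s + 104.1).
Time constant τ = 1/104.1 = 0.00961 s.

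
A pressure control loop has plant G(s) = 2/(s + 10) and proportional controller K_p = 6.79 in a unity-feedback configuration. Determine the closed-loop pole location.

s = -23.58

Closed-loop transfer function: T(s) = K_p·G(s)/(1 + K_p·G(s)) = 13.58/(s + 10 + 13.58) = 13.58/(s + 23.58).
The closed-loop pole is at s = −23.58.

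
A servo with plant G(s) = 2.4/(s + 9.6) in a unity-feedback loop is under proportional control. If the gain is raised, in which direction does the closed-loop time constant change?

Closed-loop pole is at s = −(9.6+K_p·2.4); larger K_p moves it further left, so τ = 1/(9.6+K_p·2.4) decreases.

decrease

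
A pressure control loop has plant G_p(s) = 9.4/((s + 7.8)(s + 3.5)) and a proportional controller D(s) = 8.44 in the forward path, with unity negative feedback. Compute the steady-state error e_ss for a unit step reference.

The loop is type 0. Static position error constant K_pos = D(0)·G_p(0) = 8.44·0.3443 = 2.906.
Steady-state error to a unit step: e_ss = 1/(1+K_pos) = 1/3.906 = 0.256.

0.256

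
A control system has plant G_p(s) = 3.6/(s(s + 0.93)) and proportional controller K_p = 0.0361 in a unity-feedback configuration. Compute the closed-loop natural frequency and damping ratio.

With unity feedback the closed-loop characteristic equation is s² + 0.93s + 0.0361·3.6 = s² + 0.93s + 0.13 = 0.
So ω_n² = 0.13 ⇒ ω_n = 0.3605 rad/s, and ζ = 0.93/(2ω_n) = 1.29.

ω_n = 0.36 rad/s, ζ = 1.29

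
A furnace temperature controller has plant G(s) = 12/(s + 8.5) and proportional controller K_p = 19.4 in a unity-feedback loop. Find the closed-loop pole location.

Closed-loop transfer function: T(s) = K_p·G(s)/(1 + K_p·G(s)) = 232.8/(s + 8.5 + 232.8) = 232.8/(s + 241.3).
The closed-loop pole is at s = −241.3.

s = -241.3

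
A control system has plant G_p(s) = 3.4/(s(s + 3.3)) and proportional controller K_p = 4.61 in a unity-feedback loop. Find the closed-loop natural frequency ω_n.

ω_n = 3.96 rad/s

With unity feedback the closed-loop characteristic equation is s² + 3.3s + 4.61·3.4 = s² + 3.3s + 15.67 = 0.
Matching s² + 2ζω_n s + ω_n²: ω_n = √15.67 = 3.959 rad/s and 2ζω_n = 3.3, so ζ = 3.3/(2·3.959) = 0.417.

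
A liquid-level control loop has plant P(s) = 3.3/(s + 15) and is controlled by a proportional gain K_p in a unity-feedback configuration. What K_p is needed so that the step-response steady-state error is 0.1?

The loop is type 0, so e_ss(step) = 1/(1 + K_pos) with K_pos = K_p·P(0).
P(0) = 0.22. Require 1/(1 + K_p·0.22) = 0.1, so 1 + 0.22·K_p = 10.
K_p = (10 − 1)/0.22 = 40.9.

K_p = 40.9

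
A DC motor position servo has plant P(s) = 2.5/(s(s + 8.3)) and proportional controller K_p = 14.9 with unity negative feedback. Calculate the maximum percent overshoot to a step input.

5.43%

From 1 + K_pP(s) = 0: s² + 8.3s + 37.25 = 0 ⇒ ω_n = 6.103, ζ = 0.68.
%OS = 100·exp(−πζ/√(1−ζ²)) = 100·exp(−π·0.68/√0.5377) = 5.43%.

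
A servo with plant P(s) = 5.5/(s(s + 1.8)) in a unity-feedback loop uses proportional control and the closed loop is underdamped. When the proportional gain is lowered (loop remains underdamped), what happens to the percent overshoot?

decrease

ζ = 1.8/(2√(5.5K_p)) rises as K_p falls; higher damping means less overshoot.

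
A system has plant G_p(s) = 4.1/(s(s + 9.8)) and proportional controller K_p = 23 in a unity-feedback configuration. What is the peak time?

T_p = 0.375 s

The closed-loop denominator s² + 9.8s + 94.3 gives ω_n = √94.3 = 9.711 and ζ = 9.8/(2ω_n) = 0.5046.
Damped frequency ω_d = ω_n√(1−ζ²) = 8.384 rad/s, so peak time T_p = π/ω_d = 0.375 s.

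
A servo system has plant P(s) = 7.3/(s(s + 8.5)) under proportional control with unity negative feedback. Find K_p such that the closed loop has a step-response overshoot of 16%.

K_p = 9.75

From %OS = 100·exp(−πζ/√(1−ζ²)) = 16%, ζ = −ln(0.16)/√(π²+ln²(0.16)) = 0.5039.
Characteristic equation s² + 8.5s + 7.3K_p = 0 gives ζ = 8.5/(2√(7.3K_p)).
Setting ζ = 0.5039: √(7.3K_p) = 8.5/(2·0.5039) = 8.435, so K_p = 71.14/7.3 = 9.75.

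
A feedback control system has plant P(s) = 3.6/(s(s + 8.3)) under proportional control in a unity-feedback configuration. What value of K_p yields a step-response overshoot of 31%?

From %OS = 100·exp(−πζ/√(1−ζ²)) = 31%, ζ = −ln(0.31)/√(π²+ln²(0.31)) = 0.3493.
Characteristic equation s² + 8.3s + 3.6K_p = 0 gives ζ = 8.3/(2√(3.6K_p)).
Setting ζ = 0.3493: √(3.6K_p) = 8.3/(2·0.3493) = 11.88, so K_p = 141.1/3.6 = 39.2.

K_p = 39.2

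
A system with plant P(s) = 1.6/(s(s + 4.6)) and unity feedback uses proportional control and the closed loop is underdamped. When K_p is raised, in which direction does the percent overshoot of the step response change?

increase

ζ = 4.6/(2√(1.6K_p)) decreases as K_p grows; lower damping means more overshoot.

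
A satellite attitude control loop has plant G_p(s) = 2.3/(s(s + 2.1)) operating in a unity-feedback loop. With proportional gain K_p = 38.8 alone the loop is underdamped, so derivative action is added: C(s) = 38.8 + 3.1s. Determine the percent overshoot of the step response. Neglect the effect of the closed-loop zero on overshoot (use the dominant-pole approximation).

17.2%

Forward path: (38.8 + 3.1s)·2.3/(s(s+2.1)). The closed-loop characteristic equation is s² + (2.1 + 2.3·3.1)s + 2.3·38.8 = 0.
That is s² + 9.23s + 89.24 = 0, so ω_n = 9.447 rad/s and ζ = 9.23/(2·9.447) = 0.4885.
%OS = 100·exp(−πζ/√(1−ζ²)) = 17.2%.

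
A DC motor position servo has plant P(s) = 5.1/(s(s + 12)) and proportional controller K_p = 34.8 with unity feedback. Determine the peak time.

Closed-loop characteristic equation: s² + 12s + 177.5 = 0, so ω_n = 13.32 rad/s and ζ = 12/(2·13.32) = 0.4504.
Damped frequency ω_d = ω_n√(1−ζ²) = 11.89 rad/s, so peak time T_p = π/ω_d = 0.264 s.

T_p = 0.264 s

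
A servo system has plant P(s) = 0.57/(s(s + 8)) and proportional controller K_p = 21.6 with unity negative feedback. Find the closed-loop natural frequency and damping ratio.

ω_n = 3.51 rad/s, ζ = 1.14

The closed-loop denominator is s(s+8) + 21.6·0.57 = s² + 8s + 12.31.
Matching s² + 2ζω_n s + ω_n²: ω_n = √12.31 = 3.509 rad/s and 2ζω_n = 8, so ζ = 8/(2·3.509) = 1.14.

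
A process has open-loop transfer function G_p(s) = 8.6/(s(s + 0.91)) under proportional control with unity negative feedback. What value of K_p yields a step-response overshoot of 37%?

K_p = 0.264

From %OS = 100·exp(−πζ/√(1−ζ²)) = 37%, ζ = −ln(0.37)/√(π²+ln²(0.37)) = 0.3017.
Characteristic equation s² + 0.91s + 8.6K_p = 0 gives ζ = 0.91/(2√(8.6K_p)).
Setting ζ = 0.3017: √(8.6K_p) = 0.91/(2·0.3017) = 1.508, so K_p = 2.274/8.6 = 0.264.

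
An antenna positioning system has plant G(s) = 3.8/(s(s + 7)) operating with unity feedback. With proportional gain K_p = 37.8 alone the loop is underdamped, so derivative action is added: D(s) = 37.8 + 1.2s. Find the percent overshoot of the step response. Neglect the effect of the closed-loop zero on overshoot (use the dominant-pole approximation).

17.7%

Forward path: (37.8 + 1.2s)·3.8/(s(s+7)). The closed-loop characteristic equation is s² + (7 + 3.8·1.2)s + 3.8·37.8 = 0.
That is s² + 11.56s + 143.6 = 0, so ω_n = 11.98 rad/s and ζ = 11.56/(2·11.98) = 0.4823.
%OS = 100·exp(−πζ/√(1−ζ²)) = 17.7%.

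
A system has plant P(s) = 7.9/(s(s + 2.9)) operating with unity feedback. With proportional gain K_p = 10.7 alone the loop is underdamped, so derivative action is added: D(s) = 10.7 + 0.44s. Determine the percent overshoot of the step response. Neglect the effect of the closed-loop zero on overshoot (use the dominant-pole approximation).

31.3%

Forward path: (10.7 + 0.44s)·7.9/(s(s+2.9)). The closed-loop characteristic equation is s² + (2.9 + 7.9·0.44)s + 7.9·10.7 = 0.
That is s² + 6.376s + 84.53 = 0, so ω_n = 9.194 rad/s and ζ = 6.376/(2·9.194) = 0.3467.
%OS = 100·exp(−πζ/√(1−ζ²)) = 31.3%.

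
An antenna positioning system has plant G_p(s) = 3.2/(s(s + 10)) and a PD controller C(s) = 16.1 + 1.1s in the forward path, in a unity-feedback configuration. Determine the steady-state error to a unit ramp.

0.194

The loop has one pole at the origin (type 1). Velocity error constant K_v = lim_{s→0} s·C(s)G_p(s) = 16.1·3.2/10 = 5.152.
Steady-state error to a unit ramp: e_ss = 1/K_v = 0.194.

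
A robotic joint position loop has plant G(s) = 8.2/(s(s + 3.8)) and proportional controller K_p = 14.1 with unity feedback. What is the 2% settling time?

From 1 + K_pG(s) = 0: s² + 3.8s + 115.6 = 0 ⇒ ω_n = 10.75, ζ = 0.1767.
2% settling time T_s ≈ 4/(ζω_n) = 4/1.9 = 2.11 s.

T_s ≈ 2.11 s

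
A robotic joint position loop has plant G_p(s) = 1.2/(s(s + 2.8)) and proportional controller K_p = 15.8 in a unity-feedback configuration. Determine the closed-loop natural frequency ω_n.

ω_n = 4.35 rad/s

1 + K_p·G_p(s) = 0 gives s² + 2.8s + 18.96 = 0.
Matching s² + 2ζω_n s + ω_n²: ω_n = √18.96 = 4.354 rad/s and 2ζω_n = 2.8, so ζ = 2.8/(2·4.354) = 0.322.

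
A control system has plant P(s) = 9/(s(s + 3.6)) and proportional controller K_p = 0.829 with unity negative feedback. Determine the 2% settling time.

T_s ≈ 2.22 s

From 1 + K_pP(s) = 0: s² + 3.6s + 7.461 = 0 ⇒ ω_n = 2.731, ζ = 0.659.
2% settling time T_s ≈ 4/(ζω_n) = 4/1.8 = 2.22 s.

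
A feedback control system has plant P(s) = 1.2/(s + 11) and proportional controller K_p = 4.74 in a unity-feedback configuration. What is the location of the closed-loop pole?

s = -16.69

Closed-loop transfer function: T(s) = K_p·P(s)/(1 + K_p·P(s)) = 5.688/(s + 11 + 5.688) = 5.688/(s + 16.69).
The closed-loop pole is at s = −16.69.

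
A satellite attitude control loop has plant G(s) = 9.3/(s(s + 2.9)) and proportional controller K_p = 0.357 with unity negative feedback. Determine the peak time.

Closed-loop characteristic equation: s² + 2.9s + 3.32 = 0, so ω_n = 1.822 rad/s and ζ = 2.9/(2·1.822) = 0.7958.
Damped frequency ω_d = ω_n√(1−ζ²) = 1.103 rad/s, so peak time T_p = π/ω_d = 2.85 s.

T_p = 2.85 s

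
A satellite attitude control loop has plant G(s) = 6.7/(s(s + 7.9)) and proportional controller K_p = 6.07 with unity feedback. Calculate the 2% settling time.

T_s ≈ 1.01 s

From 1 + K_pG(s) = 0: s² + 7.9s + 40.67 = 0 ⇒ ω_n = 6.377, ζ = 0.6194.
2% settling time T_s ≈ 4/(ζω_n) = 4/3.95 = 1.01 s.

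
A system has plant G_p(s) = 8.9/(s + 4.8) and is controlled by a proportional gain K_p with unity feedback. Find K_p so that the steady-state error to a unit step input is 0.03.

K_p = 17.4

The loop is type 0, so e_ss(step) = 1/(1 + K_pos) with K_pos = K_p·G_p(0).
G_p(0) = 1.854. Require 1/(1 + K_p·1.854) = 0.03, so 1 + 1.854·K_p = 33.33.
K_p = (33.33 − 1)/1.854 = 17.4.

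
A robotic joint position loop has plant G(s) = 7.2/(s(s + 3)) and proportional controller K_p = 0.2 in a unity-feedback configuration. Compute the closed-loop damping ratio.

With unity feedback the closed-loop characteristic equation is s² + 3s + 0.2·7.2 = s² + 3s + 1.44 = 0.
So ω_n² = 1.44 ⇒ ω_n = 1.2 rad/s, and ζ = 3/(2ω_n) = 1.25.

ζ = 1.25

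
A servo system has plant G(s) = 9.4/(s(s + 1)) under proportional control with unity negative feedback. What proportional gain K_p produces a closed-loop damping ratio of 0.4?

Closed-loop characteristic equation: s² + 1s + K_p·9.4 = 0.
So ω_n = √(9.4K_p) and 2ζω_n = 1, giving ζ = 1/(2√(9.4K_p)).
Setting ζ = 0.4: √(9.4K_p) = 1/(2·0.4) = 1.25, so K_p = 1.562/9.4 = 0.166.

K_p = 0.166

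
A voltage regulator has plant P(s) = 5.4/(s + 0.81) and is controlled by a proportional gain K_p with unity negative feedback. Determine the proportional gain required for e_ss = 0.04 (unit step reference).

K_p = 3.6

For a type-0 loop with proportional control, e_ss = 1/(1 + K_p·P(0)).
P(0) = 6.667. Require 1/(1 + K_p·6.667) = 0.04, so 1 + 6.667·K_p = 25.
K_p = (25 − 1)/6.667 = 3.6.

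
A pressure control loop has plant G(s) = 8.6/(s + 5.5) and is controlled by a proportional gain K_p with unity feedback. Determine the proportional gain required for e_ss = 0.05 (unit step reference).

K_p = 12.2

The loop is type 0, so e_ss(step) = 1/(1 + K_pos) with K_pos = K_p·G(0).
G(0) = 1.564. Require 1/(1 + K_p·1.564) = 0.05, so 1 + 1.564·K_p = 20.
K_p = (20 − 1)/1.564 = 12.2.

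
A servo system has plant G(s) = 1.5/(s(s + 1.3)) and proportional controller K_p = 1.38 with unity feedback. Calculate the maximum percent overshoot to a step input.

The closed-loop denominator s² + 1.3s + 2.07 gives ω_n = √2.07 = 1.439 and ζ = 1.3/(2ω_n) = 0.4518.
%OS = 100·exp(−πζ/√(1−ζ²)) = 100·exp(−π·0.4518/√0.7959) = 20.4%.

20.4%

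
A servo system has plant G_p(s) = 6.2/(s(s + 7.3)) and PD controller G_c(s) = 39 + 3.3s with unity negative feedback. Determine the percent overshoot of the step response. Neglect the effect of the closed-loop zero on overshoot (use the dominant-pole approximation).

Forward path: (39 + 3.3s)·6.2/(s(s+7.3)). The closed-loop characteristic equation is s² + (7.3 + 6.2·3.3)s + 6.2·39 = 0.
That is s² + 27.76s + 241.8 = 0, so ω_n = 15.55 rad/s and ζ = 27.76/(2·15.55) = 0.8926.
%OS = 100·exp(−πζ/√(1−ζ²)) = 0.199%.

0.199%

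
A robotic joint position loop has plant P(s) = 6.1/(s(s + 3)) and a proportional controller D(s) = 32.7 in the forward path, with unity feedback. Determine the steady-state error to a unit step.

0

The open loop D(s)P(s) has a pole at the origin (type 1), so the static position error constant is infinite and e_ss = 1/(1+∞) = 0.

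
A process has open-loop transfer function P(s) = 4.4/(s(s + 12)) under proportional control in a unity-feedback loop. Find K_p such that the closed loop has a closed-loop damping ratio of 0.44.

Closed-loop characteristic equation: s² + 12s + K_p·4.4 = 0.
So ω_n = √(4.4K_p) and 2ζω_n = 12, giving ζ = 12/(2√(4.4K_p)).
Setting ζ = 0.44: √(4.4K_p) = 12/(2·0.44) = 13.64, so K_p = 186/4.4 = 42.3.

K_p = 42.3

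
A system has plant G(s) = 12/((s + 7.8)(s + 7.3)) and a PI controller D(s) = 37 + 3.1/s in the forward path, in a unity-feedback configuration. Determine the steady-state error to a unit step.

0

The open loop D(s)G(s) has a pole at the origin (type 1), so the static position error constant is infinite and e_ss = 1/(1+∞) = 0.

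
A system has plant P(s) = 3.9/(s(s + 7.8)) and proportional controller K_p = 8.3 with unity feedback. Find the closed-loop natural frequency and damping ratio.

The closed-loop denominator is s(s+7.8) + 8.3·3.9 = s² + 7.8s + 32.37.
Matching s² + 2ζω_n s + ω_n²: ω_n = √32.37 = 5.689 rad/s and 2ζω_n = 7.8, so ζ = 7.8/(2·5.689) = 0.685.

ω_n = 5.69 rad/s, ζ = 0.685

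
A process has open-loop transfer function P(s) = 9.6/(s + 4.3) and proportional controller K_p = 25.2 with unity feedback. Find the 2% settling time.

T_s ≈ 0.0162 s

Closed-loop transfer function: T(s) = K_p·P(s)/(1 + K_p·P(s)) = 241.9/(s + 4.3 + 241.9) = 241.9/(s + 246.2).
Time constant τ = 1/246.2 = 0.004061 s, so the 2% settling time is about 4τ = 0.0162 s.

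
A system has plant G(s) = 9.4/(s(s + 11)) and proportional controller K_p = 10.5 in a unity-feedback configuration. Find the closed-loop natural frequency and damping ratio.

With unity feedback the closed-loop characteristic equation is s² + 11s + 10.5·9.4 = s² + 11s + 98.7 = 0.
So ω_n² = 98.7 ⇒ ω_n = 9.935 rad/s, and ζ = 11/(2ω_n) = 0.554.

ω_n = 9.93 rad/s, ζ = 0.554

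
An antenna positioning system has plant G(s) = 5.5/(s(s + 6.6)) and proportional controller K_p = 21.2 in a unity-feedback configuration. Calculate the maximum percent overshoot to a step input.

Closed-loop characteristic equation: s² + 6.6s + 116.6 = 0, so ω_n = 10.8 rad/s and ζ = 6.6/(2·10.8) = 0.3056.
%OS = 100·exp(−πζ/√(1−ζ²)) = 100·exp(−π·0.3056/√0.9066) = 36.5%.

36.5%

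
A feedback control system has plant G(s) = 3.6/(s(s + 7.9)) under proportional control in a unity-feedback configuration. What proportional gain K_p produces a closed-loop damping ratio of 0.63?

K_p = 10.9

Closed-loop characteristic equation: s² + 7.9s + K_p·3.6 = 0.
So ω_n = √(3.6K_p) and 2ζω_n = 7.9, giving ζ = 7.9/(2√(3.6K_p)).
Setting ζ = 0.63: √(3.6K_p) = 7.9/(2·0.63) = 6.27, so K_p = 39.31/3.6 = 10.9.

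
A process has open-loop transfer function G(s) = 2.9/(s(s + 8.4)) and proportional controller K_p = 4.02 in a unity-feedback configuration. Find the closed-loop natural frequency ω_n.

With unity feedback the closed-loop characteristic equation is s² + 8.4s + 4.02·2.9 = s² + 8.4s + 11.66 = 0.
Matching s² + 2ζω_n s + ω_n²: ω_n = √11.66 = 3.414 rad/s and 2ζω_n = 8.4, so ζ = 8.4/(2·3.414) = 1.23.

ω_n = 3.41 rad/s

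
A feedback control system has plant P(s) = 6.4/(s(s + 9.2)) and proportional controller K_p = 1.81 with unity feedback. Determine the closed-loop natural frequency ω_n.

ω_n = 3.4 rad/s

The closed-loop denominator is s(s+9.2) + 1.81·6.4 = s² + 9.2s + 11.58.
So ω_n² = 11.58 ⇒ ω_n = 3.404 rad/s, and ζ = 9.2/(2ω_n) = 1.35.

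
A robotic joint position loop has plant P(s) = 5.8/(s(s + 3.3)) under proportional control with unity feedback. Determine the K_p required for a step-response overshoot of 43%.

K_p = 6.97

From %OS = 100·exp(−πζ/√(1−ζ²)) = 43%, ζ = −ln(0.43)/√(π²+ln²(0.43)) = 0.2594.
Characteristic equation s² + 3.3s + 5.8K_p = 0 gives ζ = 3.3/(2√(5.8K_p)).
Setting ζ = 0.2594: √(5.8K_p) = 3.3/(2·0.2594) = 6.36, so K_p = 40.45/5.8 = 6.97.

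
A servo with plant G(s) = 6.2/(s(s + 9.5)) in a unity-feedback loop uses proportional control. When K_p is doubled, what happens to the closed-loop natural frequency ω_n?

ω_n = √(6.2·K_p), which grows with K_p.

increase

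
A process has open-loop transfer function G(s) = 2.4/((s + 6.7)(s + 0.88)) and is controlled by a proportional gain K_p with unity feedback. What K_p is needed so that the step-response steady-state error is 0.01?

K_p = 243

Steady-state error for a unit step on this type-0 loop is 1/(1 + K_p·G(0)).
G(0) = 0.4071. Require 1/(1 + K_p·0.4071) = 0.01, so 1 + 0.4071·K_p = 100.
K_p = (100 − 1)/0.4071 = 243.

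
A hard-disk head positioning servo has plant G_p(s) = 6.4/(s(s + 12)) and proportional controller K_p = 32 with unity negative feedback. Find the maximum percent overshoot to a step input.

23.4%

Closed-loop characteristic equation: s² + 12s + 204.8 = 0, so ω_n = 14.31 rad/s and ζ = 12/(2·14.31) = 0.4193.
%OS = 100·exp(−πζ/√(1−ζ²)) = 100·exp(−π·0.4193/√0.8242) = 23.4%.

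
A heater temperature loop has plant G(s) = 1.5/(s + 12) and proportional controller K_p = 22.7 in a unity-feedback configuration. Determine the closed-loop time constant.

τ = 0.0217 s

Closed-loop transfer function: T(s) = K_p·G(s)/(1 + K_p·G(s)) = 34.05/(s + 12 + 34.05) = 34.05/(s + 46.05).
Time constant τ = 1/46.05 = 0.0217 s.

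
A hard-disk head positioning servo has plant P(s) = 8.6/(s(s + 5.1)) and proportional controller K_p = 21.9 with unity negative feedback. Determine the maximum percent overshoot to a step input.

Closed-loop characteristic equation: s² + 5.1s + 188.3 = 0, so ω_n = 13.72 rad/s and ζ = 5.1/(2·13.72) = 0.1858.
%OS = 100·exp(−πζ/√(1−ζ²)) = 100·exp(−π·0.1858/√0.9655) = 55.2%.

55.2%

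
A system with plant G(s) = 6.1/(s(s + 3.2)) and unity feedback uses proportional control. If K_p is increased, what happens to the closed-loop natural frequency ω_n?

ω_n = √(6.1·K_p), which grows with K_p.

increase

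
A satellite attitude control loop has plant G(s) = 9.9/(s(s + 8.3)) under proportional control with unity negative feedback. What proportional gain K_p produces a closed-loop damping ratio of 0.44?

Closed-loop characteristic equation: s² + 8.3s + K_p·9.9 = 0.
So ω_n = √(9.9K_p) and 2ζω_n = 8.3, giving ζ = 8.3/(2√(9.9K_p)).
Setting ζ = 0.44: √(9.9K_p) = 8.3/(2·0.44) = 9.432, so K_p = 88.96/9.9 = 8.99.

K_p = 8.99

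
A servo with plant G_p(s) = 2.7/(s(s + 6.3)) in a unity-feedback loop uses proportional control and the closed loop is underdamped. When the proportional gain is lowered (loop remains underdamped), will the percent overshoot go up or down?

ζ = 6.3/(2√(2.7K_p)) rises as K_p falls; higher damping means less overshoot.

decrease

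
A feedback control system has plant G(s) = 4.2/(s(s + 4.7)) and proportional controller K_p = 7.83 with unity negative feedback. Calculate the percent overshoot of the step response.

24.4%

The closed-loop denominator s² + 4.7s + 32.89 gives ω_n = √32.89 = 5.735 and ζ = 4.7/(2ω_n) = 0.4098.
%OS = 100·exp(−πζ/√(1−ζ²)) = 100·exp(−π·0.4098/√0.8321) = 24.4%.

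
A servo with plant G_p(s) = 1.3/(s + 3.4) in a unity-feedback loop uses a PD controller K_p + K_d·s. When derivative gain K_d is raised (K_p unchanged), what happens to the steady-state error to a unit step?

K_d affects only the transient (the s-coefficient); the DC loop gain, and hence e_ss, depends only on K_p.

unchanged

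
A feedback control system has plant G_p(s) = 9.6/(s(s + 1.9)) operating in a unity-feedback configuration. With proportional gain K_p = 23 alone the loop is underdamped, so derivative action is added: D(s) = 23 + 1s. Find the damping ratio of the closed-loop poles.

ζ = 0.387

Forward path: (23 + 1s)·9.6/(s(s+1.9)). The closed-loop characteristic equation is s² + (1.9 + 9.6·1)s + 9.6·23 = 0.
That is s² + 11.5s + 220.8 = 0, so ω_n = 14.86 rad/s and ζ = 11.5/(2·14.86) = 0.387.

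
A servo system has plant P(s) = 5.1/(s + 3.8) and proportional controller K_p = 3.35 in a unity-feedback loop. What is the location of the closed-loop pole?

s = -20.89

Closed-loop transfer function: T(s) = K_p·P(s)/(1 + K_p·P(s)) = 17.09/(s + 3.8 + 17.09) = 17.09/(s + 20.89).
The closed-loop pole is at s = −20.89.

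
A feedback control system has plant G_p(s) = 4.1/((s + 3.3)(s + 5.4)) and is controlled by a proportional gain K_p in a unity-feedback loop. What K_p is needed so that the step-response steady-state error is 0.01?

For a type-0 loop with proportional control, e_ss = 1/(1 + K_p·G_p(0)).
G_p(0) = 0.2301. Require 1/(1 + K_p·0.2301) = 0.01, so 1 + 0.2301·K_p = 100.
K_p = (100 − 1)/0.2301 = 430.

K_p = 430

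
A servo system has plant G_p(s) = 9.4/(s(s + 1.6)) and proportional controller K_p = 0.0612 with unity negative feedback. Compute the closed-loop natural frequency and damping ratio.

With unity feedback the closed-loop characteristic equation is s² + 1.6s + 0.0612·9.4 = s² + 1.6s + 0.5753 = 0.
Matching s² + 2ζω_n s + ω_n²: ω_n = √0.5753 = 0.7585 rad/s and 2ζω_n = 1.6, so ζ = 1.6/(2·0.7585) = 1.05.

ω_n = 0.758 rad/s, ζ = 1.05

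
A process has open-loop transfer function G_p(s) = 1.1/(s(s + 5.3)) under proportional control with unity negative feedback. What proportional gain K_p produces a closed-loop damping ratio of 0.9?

Closed-loop characteristic equation: s² + 5.3s + K_p·1.1 = 0.
So ω_n = √(1.1K_p) and 2ζω_n = 5.3, giving ζ = 5.3/(2√(1.1K_p)).
Setting ζ = 0.9: √(1.1K_p) = 5.3/(2·0.9) = 2.944, so K_p = 8.67/1.1 = 7.88.

K_p = 7.88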